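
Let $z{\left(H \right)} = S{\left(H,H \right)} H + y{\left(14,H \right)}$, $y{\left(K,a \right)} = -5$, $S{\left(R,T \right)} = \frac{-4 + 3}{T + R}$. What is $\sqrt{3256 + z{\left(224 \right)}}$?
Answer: $\frac{\sqrt{13002}}{2} \approx 57.013$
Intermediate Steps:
$S{\left(R,T \right)} = - \frac{1}{R + T}$
$z{\left(H \right)} = - \frac{11}{2}$ ($z{\left(H \right)} = - \frac{1}{H + H} H - 5 = - \frac{1}{2 H} H - 5 = - \frac{1}{2} - 5 = - \frac{11}{2}$)
$\sqrt{3256 + z{\left(224 \right)}} = \sqrt{3256 - \frac{11}{2}} = \sqrt{\frac{6501}{2}} = \frac{\sqrt{13002}}{2}$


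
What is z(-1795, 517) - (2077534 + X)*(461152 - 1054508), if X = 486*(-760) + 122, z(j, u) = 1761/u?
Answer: 524045511273153/517 ≈ 1.0136e+12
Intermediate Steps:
X = -369238 (X = -369360 + 122 = -369238)
z(-1795, 517) - (2077534 + X)*(461152 - 1054508) = 1761/517 - (2077534 - 369238)*(461152 - 1054508) = 1761*(1/517) - 1708296*(-593356) = 1761/517 - 1*(-1013627681376) = 1761/517 + 1013627681376 = 524045511273153/517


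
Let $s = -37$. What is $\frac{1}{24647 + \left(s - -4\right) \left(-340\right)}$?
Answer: $\frac{1}{35867} \approx 2.7881 \cdot 10^{-5}$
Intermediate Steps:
$\frac{1}{24647 + \left(s - -4\right) \left(-340\right)} = \frac{1}{24647 + \left(-37 - -4\right) \left(-340\right)} = \frac{1}{24647 + \left(-37 + 4\right) \left(-340\right)} = \frac{1}{24647 - -11220} = \frac{1}{24647 + 11220} = \frac{1}{35867}$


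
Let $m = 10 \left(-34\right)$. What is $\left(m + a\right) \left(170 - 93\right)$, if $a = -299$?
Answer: $-49203$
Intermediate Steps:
$m = -340$
$\left(m + a\right) \left(170 - 93\right) = \left(-340 - 299\right) \left(170 - 93\right) = \left(-639\right) 77 = -49203$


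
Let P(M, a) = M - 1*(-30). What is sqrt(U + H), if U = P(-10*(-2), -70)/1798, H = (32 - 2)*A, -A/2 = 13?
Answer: 11*I*sqrt(5209705)/899 ≈ 27.928*I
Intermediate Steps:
A = -26 (A = -2*13 = -26)
P(M, a) = 30 + M (P(M, a) = M + 30 = 30 + M)
H = -780 (H = (32 - 2)*(-26) = 30*(-26) = -780)
U = 25/899 (U = (30 - 10*(-2))/1798 = (30 + 20)*(1/1798) = 50*(1/1798) = 25/899 ≈ 0.027809)
sqrt(U + H) = sqrt(25/899 - 780) = sqrt(-701195/899) = 11*I*sqrt(5209705)/899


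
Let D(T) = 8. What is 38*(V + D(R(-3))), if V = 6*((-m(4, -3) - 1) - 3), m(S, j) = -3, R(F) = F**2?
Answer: 76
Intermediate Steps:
V = -6 (V = 6*((-1*(-3) - 1) - 3) = 6*((3 - 1) - 3) = 6*(2 - 3) = 6*(-1) = -6)
38*(V + D(R(-3))) = 38*(-6 + 8) = 38*2 = 76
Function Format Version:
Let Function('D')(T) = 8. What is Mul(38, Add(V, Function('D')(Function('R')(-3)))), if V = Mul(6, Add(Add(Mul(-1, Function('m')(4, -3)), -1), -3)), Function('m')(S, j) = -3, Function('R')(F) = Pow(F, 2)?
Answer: 76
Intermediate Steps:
V = -6 (V = Mul(6, Add(Add(Mul(-1, -3), -1), -3)) = Mul(6, Add(Add(3, -1), -3)) = Mul(6, Add(2, -3)) = Mul(6, -1) = -6)
Mul(38, Add(V, Function('D')(Function('R')(-3)))) = Mul(38, Add(-6, 8)) = Mul(38, 2) = 76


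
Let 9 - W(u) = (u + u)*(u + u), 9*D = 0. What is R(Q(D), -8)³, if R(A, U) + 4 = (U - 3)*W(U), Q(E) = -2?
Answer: 19968681097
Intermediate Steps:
D = 0 (D = (⅑)*0 = 0)
W(u) = 9 - 4*u² (W(u) = 9 - (u + u)*(u + u) = 9 - 2*u*2*u = 9 - 4*u²)
R(A, U) = -4 + (-3 + U)*(9 - 4*U²) (R(A, U) = -4 + (U - 3)*(9 - 4*U²) = -4 + (-3 + U)*(9 - 4*U²))
R(Q(D), -8)³ = (-31 + 12*(-8)² - 1*(-8)*(-9 + 4*(-8)²))³ = (-31 + 12*64 - 1*(-8)*(-9 + 4*64))³ = (-31 + 768 - 1*(-8)*(-9 + 256))³ = (-31 + 768 - 1*(-8)*247)³ = (-31 + 768 + 1976)³ = 2713³ = 19968681097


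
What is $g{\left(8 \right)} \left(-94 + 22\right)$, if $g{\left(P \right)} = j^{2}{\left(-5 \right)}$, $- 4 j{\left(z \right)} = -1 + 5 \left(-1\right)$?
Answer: $-162$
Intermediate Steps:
$j{\left(z \right)} = \frac{3}{2}$ ($j{\left(z \right)} = - \frac{-1 + 5 \left(-1\right)}{4} = - \frac{-1 - 5}{4} = \left(- \frac{1}{4}\right) \left(-6\right) = \frac{3}{2}$)
$g{\left(P \right)} = \frac{9}{4}$ ($g{\left(P \right)} = \left(\frac{3}{2}\right)^{2} = \frac{9}{4}$)
$g{\left(8 \right)} \left(-94 + 22\right) = \frac{9 \left(-94 + 22\right)}{4} = \frac{9}{4} \left(-72\right) = -162$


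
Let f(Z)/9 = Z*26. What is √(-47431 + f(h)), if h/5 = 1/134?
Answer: 2*I*√53219641/67 ≈ 217.77*I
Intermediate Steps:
h = 5/134 ≈ 0.037313
f(Z) = 234*Z (f(Z) = 9*(Z*26) = 9*(26*Z) = 234*Z)
√(-47431 + f(h)) = √(-47431 + 234*(5/134)) = √(-47431 + 585/67) = √(-3177292/67) = 2*I*√53219641/67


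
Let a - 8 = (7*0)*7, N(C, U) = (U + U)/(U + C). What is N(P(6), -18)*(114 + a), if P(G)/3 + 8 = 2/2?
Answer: 1464/13 ≈ 112.62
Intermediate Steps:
P(G) = -21 (P(G) = -24 + 3*(2/2) = -24 + 3*(2*(½)) = -24 + 3*1 = -24 + 3 = -21)
N(C, U) = 2*U/(C + U) (N(C, U) = (2*U)/(C + U) = 2*U/(C + U))
a = 8 (a = 8 + (7*0)*7 = 8 + 0*7 = 8 + 0 = 8)
N(P(6), -18)*(114 + a) = (2*(-18)/(-21 - 18))*(114 + 8) = (2*(-18)/(-39))*122 = (2*(-18)*(-1/39))*122 = (12/13)*122 = 1464/13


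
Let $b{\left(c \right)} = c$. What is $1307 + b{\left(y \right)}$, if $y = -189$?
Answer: $1118$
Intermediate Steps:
$1307 + b{\left(y \right)} = 1307 - 189 = 1118$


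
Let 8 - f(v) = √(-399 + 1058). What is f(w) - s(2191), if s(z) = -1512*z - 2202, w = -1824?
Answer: 3315002 - √659 ≈ 3.3150e+6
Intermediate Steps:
f(v) = 8 - √659 (f(v) = 8 - √(-399 + 1058) = 8 - √659)
s(z) = -2202 - 1512*z
f(w) - s(2191) = (8 - √659) - (-2202 - 1512*2191) = (8 - √659) - (-2202 - 3312792) = (8 - √659) - 1*(-3314994) = (8 - √659) + 3314994 = 3315002 - √659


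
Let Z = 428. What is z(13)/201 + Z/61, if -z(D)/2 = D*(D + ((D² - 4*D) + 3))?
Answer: -124910/12261 ≈ -10.188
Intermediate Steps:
z(D) = -2*D*(3 + D² - 3*D) (z(D) = -2*D*(D + ((D² - 4*D) + 3)) = -2*D*(D + (3 + D² - 4*D)) = -2*D*(3 + D² - 3*D))
z(13)/201 + Z/61 = (2*13*(-3 - 1*13² + 3*13))/201 + 428/61 = (2*13*(-3 - 1*169 + 39))*(1/201) + 428*(1/61) = (2*13*(-3 - 169 + 39))*(1/201) + 428/61 = (2*13*(-133))*(1/201) + 428/61 = -3458*1/201 + 428/61 = -3458/201 + 428/61 = -124910/12261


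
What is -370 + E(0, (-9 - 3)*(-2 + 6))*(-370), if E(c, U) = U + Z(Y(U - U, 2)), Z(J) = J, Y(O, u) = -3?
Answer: 18500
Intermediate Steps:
E(c, U) = -3 + U (E(c, U) = U - 3 = -3 + U)
-370 + E(0, (-9 - 3)*(-2 + 6))*(-370) = -370 + (-3 + (-9 - 3)*(-2 + 6))*(-370) = -370 + (-3 - 12*4)*(-370) = -370 + (-3 - 48)*(-370) = -370 - 51*(-370) = -370 + 18870 = 18500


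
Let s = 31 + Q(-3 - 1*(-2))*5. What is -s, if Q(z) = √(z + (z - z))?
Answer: -31 - 5*I ≈ -31.0 - 5.0*I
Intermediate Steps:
Q(z) = √z (Q(z) = √(z + 0) = √z)
s = 31 + 5*I (s = 31 + √(-3 - 1*(-2))*5 = 31 + √(-3 + 2)*5 = 31 + √(-1)*5 = 31 + I*5 = 31 + 5*I ≈ 31.0 + 5.0*I)
-s = -(31 + 5*I) = -31 - 5*I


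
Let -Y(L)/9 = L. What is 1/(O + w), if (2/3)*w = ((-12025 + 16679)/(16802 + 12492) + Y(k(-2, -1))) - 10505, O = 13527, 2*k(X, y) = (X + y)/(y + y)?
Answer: -117176/262519551 ≈ -0.00044635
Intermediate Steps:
k(X, y) = (X + y)/(4*y) (k(X, y) = ((X + y)/(y + y))/2 = ((X + y)/((2*y)))/2 = ((X + y)*(1/(2*y)))/2 = ((X + y)/(2*y))/2 = (X + y)/(4*y))
Y(L) = -9*L
w = -1847559303/117176 (w = 3*(((-12025 + 16679)/(16802 + 12492) - 9*(-2 - 1)/(4*(-1))) - 10505)/2 = 3*((4654/29294 - 9*(-1)*(-3)/4) - 10505)/2 = 3*((4654*(1/29294) - 9*3/4) - 10505)/2 = 3*((2327/14647 - 27/4) - 10505)/2 = 3*(-386161/58588 - 10505)/2 = (3/2)*(-615853101/58588) = -1847559303/117176 ≈ -15767.)
1/(O + w) = 1/(13527 - 1847559303/117176) = 1/(-262519551/117176) = -117176/262519551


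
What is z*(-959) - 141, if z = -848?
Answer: 813091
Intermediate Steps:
z*(-959) - 141 = -848*(-959) - 141 = 813232 - 141 = 813091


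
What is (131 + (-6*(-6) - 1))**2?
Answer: 27556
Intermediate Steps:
(131 + (-6*(-6) - 1))**2 = (131 + (36 - 1))**2 = (131 + 35)**2 = 166**2 = 27556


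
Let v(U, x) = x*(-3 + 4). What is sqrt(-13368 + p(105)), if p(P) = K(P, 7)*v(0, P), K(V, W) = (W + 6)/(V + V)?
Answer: I*sqrt(53446)/2 ≈ 115.59*I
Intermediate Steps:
v(U, x) = x (v(U, x) = x*1 = x)
K(V, W) = (6 + W)/(2*V) (K(V, W) = (6 + W)/((2*V)) = (6 + W)*(1/(2*V)) = (6 + W)/(2*V))
p(P) = 13/2 (p(P) = ((6 + 7)/(2*P))*P = ((1/2)*13/P)*P = (13/(2*P))*P = 13/2)
sqrt(-13368 + p(105)) = sqrt(-13368 + 13/2) = sqrt(-26723/2) = I*sqrt(53446)/2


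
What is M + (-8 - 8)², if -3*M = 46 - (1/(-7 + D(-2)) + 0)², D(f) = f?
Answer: 58483/243 ≈ 240.67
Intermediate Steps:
M = -3725/243 (M = -(46 - (1/(-7 - 2) + 0)²)/3 = -(46 - (1/(-9) + 0)²)/3 = -(46 - (-⅑ + 0)²)/3 = -(46 - (-⅑)²)/3 = -(46 - 1*1/81)/3 = -(46 - 1/81)/3 = -⅓*3725/81 = -3725/243 ≈ -15.329)
M + (-8 - 8)² = -3725/243 + (-8 - 8)² = -3725/243 + (-16)² = -3725/243 + 256 = 58483/243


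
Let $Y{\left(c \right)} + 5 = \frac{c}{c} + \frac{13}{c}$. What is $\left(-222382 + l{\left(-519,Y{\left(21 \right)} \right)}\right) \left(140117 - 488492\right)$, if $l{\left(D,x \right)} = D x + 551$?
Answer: $\frac{536683532250}{7} \approx 7.6669 \cdot 10^{10}$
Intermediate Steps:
$Y{\left(c \right)} = -4 + \frac{13}{c}$ ($Y{\left(c \right)} = -5 + \left(\frac{c}{c} + \frac{13}{c}\right) = -5 + \left(1 + \frac{13}{c}\right) = -4 + \frac{13}{c}$)
$l{\left(D,x \right)} = 551 + D x$
$\left(-222382 + l{\left(-519,Y{\left(21 \right)} \right)}\right) \left(140117 - 488492\right) = \left(-222382 - \left(-551 + 519 \left(-4 + \frac{13}{21}\right)\right)\right) \left(140117 - 488492\right) = \left(-222382 - \left(-551 + 519 \left(-4 + 13 \cdot \frac{1}{21}\right)\right)\right) \left(-348375\right) = \left(-222382 - \left(-551 + 519 \left(-4 + \frac{13}{21}\right)\right)\right) \left(-348375\right) = \left(-222382 + \left(551 - - \frac{12283}{7}\right)\right) \left(-348375\right) = \left(-222382 + \left(551 + \frac{12283}{7}\right)\right) \left(-348375\right) = \left(-222382 + \frac{16140}{7}\right) \left(-348375\right) = \left(- \frac{1540534}{7}\right) \left(-348375\right) = \frac{536683532250}{7}$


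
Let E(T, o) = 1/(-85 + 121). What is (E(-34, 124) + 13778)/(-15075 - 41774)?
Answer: -496009/2046564 ≈ -0.24236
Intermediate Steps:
E(T, o) = 1/36
(E(-34, 124) + 13778)/(-15075 - 41774) = (1/36 + 13778)/(-15075 - 41774) = (496009/36)/(-56849) = (496009/36)*(-1/56849) = -496009/2046564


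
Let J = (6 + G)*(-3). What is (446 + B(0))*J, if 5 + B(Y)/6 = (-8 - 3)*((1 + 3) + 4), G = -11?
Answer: -1680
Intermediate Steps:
B(Y) = -558 (B(Y) = -30 + 6*((-8 - 3)*((1 + 3) + 4)) = -30 + 6*(-11*(4 + 4)) = -30 + 6*(-11*8) = -30 + 6*(-88) = -30 - 528 = -558)
J = 15 (J = (6 - 11)*(-3) = -5*(-3) = 15)
(446 + B(0))*J = (446 - 558)*15 = -112*15 = -1680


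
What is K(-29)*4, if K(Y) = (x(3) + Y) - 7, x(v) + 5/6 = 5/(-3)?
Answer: -154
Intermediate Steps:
x(v) = -5/2 (x(v) = -⅚ + 5/(-3) = -⅚ + 5*(-⅓) = -⅚ - 5/3 = -5/2)
K(Y) = -19/2 + Y (K(Y) = (-5/2 + Y) - 7 = -19/2 + Y)
K(-29)*4 = (-19/2 - 29)*4 = -77/2*4 = -154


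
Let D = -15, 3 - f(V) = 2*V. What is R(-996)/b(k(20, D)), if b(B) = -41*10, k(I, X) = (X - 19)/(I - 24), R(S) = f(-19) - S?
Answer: -1037/410 ≈ -2.5293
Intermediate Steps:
f(V) = 3 - 2*V
R(S) = 41 - S (R(S) = (3 - 2*(-19)) - S = (3 + 38) - S = 41 - S)
k(I, X) = (-19 + X)/(-24 + I)
b(B) = -410
R(-996)/b(k(20, D)) = (41 - 1*(-996))/(-410) = (41 + 996)*(-1/410) = 1037*(-1/410) = -1037/410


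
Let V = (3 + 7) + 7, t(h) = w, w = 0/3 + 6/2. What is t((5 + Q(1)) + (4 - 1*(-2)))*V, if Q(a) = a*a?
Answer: 51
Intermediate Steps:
w = 3 (w = 0*(⅓) + 6*(½) = 0 + 3 = 3)
Q(a) = a²
t(h) = 3
V = 17 (V = 10 + 7 = 17)
t((5 + Q(1)) + (4 - 1*(-2)))*V = 3*17 = 51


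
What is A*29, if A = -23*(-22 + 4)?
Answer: 12006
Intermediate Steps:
A = 414 (A = -23*(-18) = 414)
A*29 = 414*29 = 12006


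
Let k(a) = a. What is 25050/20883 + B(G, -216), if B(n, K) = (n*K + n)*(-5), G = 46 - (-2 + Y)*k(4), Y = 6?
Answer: 224500600/6961 ≈ 32251.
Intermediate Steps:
G = 30 (G = 46 - (-2 + 6)*4 = 46 - 4*4 = 46 - 1*16 = 46 - 16 = 30)
B(n, K) = -5*n - 5*K*n (B(n, K) = (K*n + n)*(-5) = (n + K*n)*(-5) = -5*n - 5*K*n)
25050/20883 + B(G, -216) = 25050/20883 - 5*30*(1 - 216) = 25050*(1/20883) - 5*30*(-215) = 8350/6961 + 32250 = 224500600/6961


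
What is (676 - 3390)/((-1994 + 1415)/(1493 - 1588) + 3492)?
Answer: -257830/332319 ≈ -0.77585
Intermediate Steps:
(676 - 3390)/((-1994 + 1415)/(1493 - 1588) + 3492) = -2714/(-579/(-95) + 3492) = -2714/(-579*(-1/95) + 3492) = -2714/(579/95 + 3492) = -2714/332319/95 = -2714*95/332319 = -257830/332319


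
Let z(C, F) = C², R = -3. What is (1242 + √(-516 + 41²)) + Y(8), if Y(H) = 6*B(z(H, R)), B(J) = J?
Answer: 1626 + √1165 ≈ 1660.1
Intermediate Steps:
Y(H) = 6*H²
(1242 + √(-516 + 41²)) + Y(8) = (1242 + √(-516 + 41²)) + 6*8² = (1242 + √(-516 + 1681)) + 6*64 = (1242 + √1165) + 384 = 1626 + √1165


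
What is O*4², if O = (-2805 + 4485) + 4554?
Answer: 99744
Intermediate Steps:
O = 6234 (O = 1680 + 4554 = 6234)
O*4² = 6234*4² = 6234*16 = 99744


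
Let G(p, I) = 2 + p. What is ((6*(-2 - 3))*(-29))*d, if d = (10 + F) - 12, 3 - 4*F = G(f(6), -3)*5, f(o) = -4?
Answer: 2175/2 ≈ 1087.5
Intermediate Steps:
F = 13/4 (F = ¾ - (2 - 4)*5/4 = ¾ - (-1)*5/2 = ¾ - ¼*(-10) = ¾ + 5/2 = 13/4 ≈ 3.2500)
d = 5/4 (d = (10 + 13/4) - 12 = 53/4 - 12 = 5/4 ≈ 1.2500)
((6*(-2 - 3))*(-29))*d = ((6*(-2 - 3))*(-29))*(5/4) = ((6*(-5))*(-29))*(5/4) = -30*(-29)*(5/4) = 870*(5/4) = 2175/2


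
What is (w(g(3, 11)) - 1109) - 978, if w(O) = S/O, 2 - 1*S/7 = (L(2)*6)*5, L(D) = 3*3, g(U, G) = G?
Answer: -24833/11 ≈ -2257.5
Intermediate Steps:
L(D) = 9
S = -1876 (S = 14 - 7*9*6*5 = 14 - 378*5 = 14 - 7*270 = 14 - 1890 = -1876)
w(O) = -1876/O
(w(g(3, 11)) - 1109) - 978 = (-1876/11 - 1109) - 978 = -14075/11 - 978 = -24833/11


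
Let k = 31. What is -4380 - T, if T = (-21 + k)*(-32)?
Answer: -4060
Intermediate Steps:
T = -320 (T = (-21 + 31)*(-32) = 10*(-32) = -320)
-4380 - T = -4380 - 1*(-320) = -4380 + 320 = -4060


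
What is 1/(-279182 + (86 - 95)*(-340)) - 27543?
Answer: -7605228247/276122 ≈ -27543.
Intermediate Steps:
1/(-279182 + (86 - 95)*(-340)) - 27543 = 1/(-279182 - 9*(-340)) - 27543 = 1/(-279182 + 3060) - 27543 = 1/(-276122) - 27543 = -1/276122 - 27543 = -7605228247/276122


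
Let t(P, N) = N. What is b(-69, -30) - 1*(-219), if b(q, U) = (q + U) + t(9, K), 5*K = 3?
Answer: 603/5 ≈ 120.60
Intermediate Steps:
K = 3/5 (K = (1/5)*3 = 3/5 ≈ 0.60000)
b(q, U) = 3/5 + U + q (b(q, U) = (q + U) + 3/5 = (U + q) + 3/5 = 3/5 + U + q)
b(-69, -30) - 1*(-219) = (3/5 - 30 - 69) - 1*(-219) = -492/5 + 219 = 603/5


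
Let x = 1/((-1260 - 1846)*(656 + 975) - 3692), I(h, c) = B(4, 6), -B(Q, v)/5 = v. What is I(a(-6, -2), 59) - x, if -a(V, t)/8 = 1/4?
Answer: -152087339/5069578 ≈ -30.000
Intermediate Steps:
a(V, t) = -2 (a(V, t) = -8/4 = -8*1/4 = -2)
B(Q, v) = -5*v
I(h, c) = -30 (I(h, c) = -5*6 = -30)
x = -1/5069578 (x = 1/(-3106*1631 - 3692) = 1/(-5065886 - 3692) = 1/(-5069578) = -1/5069578 ≈ -1.9726e-7)
I(a(-6, -2), 59) - x = -30 - 1*(-1/5069578) = -30 + 1/5069578 = -152087339/5069578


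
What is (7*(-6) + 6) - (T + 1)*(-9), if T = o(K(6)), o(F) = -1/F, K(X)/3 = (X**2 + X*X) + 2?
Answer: -2001/74 ≈ -27.041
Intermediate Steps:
K(X) = 6 + 6*X**2 (K(X) = 3*((X**2 + X*X) + 2) = 3*((X**2 + X**2) + 2) = 3*(2*X**2 + 2) = 3*(2 + 2*X**2) = 6 + 6*X**2)
T = -1/222 (T = -1/(6 + 6*6**2) = -1/(6 + 6*36) = -1/(6 + 216) = -1/222 ≈ -0.0045045)
(7*(-6) + 6) - (T + 1)*(-9) = (7*(-6) + 6) - (-1/222 + 1)*(-9) = (-42 + 6) - 221*(-9)/222 = -36 - 1*(-663/74) = -36 + 663/74 = -2001/74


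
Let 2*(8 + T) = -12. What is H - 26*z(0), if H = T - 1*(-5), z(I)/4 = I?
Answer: -9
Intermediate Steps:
T = -14 (T = -8 + (½)*(-12) = -8 - 6 = -14)
z(I) = 4*I
H = -9 (H = -14 - 1*(-5) = -14 + 5 = -9)
H - 26*z(0) = -9 - 104*0 = -9 - 26*0 = -9 + 0 = -9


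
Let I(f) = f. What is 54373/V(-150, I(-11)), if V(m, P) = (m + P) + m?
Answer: -54373/311 ≈ -174.83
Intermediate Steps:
V(m, P) = P + 2*m (V(m, P) = (P + m) + m = P + 2*m)
54373/V(-150, I(-11)) = 54373/(-11 + 2*(-150)) = 54373/(-11 - 300) = 54373/(-311) = 54373*(-1/311) = -54373/311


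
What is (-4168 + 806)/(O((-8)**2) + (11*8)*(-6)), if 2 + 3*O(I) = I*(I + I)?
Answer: -1681/1101 ≈ -1.5268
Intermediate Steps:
O(I) = -2/3 + 2*I**2/3 (O(I) = -2/3 + (I*(I + I))/3 = -2/3 + (I*(2*I))/3 = -2/3 + (2*I**2)/3 = -2/3 + 2*I**2/3)
(-4168 + 806)/(O((-8)**2) + (11*8)*(-6)) = (-4168 + 806)/((-2/3 + 2*((-8)**2)**2/3) + (11*8)*(-6)) = -3362/((-2/3 + (2/3)*64**2) + 88*(-6)) = -3362/((-2/3 + (2/3)*4096) - 528) = -3362/((-2/3 + 8192/3) - 528) = -3362/(2730 - 528) = -3362/2202 = -3362*1/2202 = -1681/1101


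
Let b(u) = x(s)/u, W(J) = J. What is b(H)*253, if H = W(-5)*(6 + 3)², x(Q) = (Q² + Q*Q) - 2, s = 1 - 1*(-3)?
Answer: -506/27 ≈ -18.741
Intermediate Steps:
s = 4 (s = 1 + 3 = 4)
x(Q) = -2 + 2*Q² (x(Q) = (Q² + Q²) - 2 = 2*Q² - 2 = -2 + 2*Q²)
H = -405 (H = -5*(6 + 3)² = -5*9² = -5*81 = -405)
b(u) = 30/u (b(u) = (-2 + 2*4²)/u = (-2 + 2*16)/u = (-2 + 32)/u = 30/u)
b(H)*253 = (30/(-405))*253 = (30*(-1/405))*253 = -2/27*253 = -506/27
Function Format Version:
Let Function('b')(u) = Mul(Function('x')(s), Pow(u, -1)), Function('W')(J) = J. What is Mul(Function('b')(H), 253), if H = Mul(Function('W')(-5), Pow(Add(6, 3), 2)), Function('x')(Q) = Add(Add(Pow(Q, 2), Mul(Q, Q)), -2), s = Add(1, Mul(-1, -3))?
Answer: Rational(-506, 27) ≈ -18.741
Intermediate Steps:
s = 4 (s = Add(1, 3) = 4)
Function('x')(Q) = Add(-2, Mul(2, Pow(Q, 2))) (Function('x')(Q) = Add(Add(Pow(Q, 2), Pow(Q, 2)), -2) = Add(Mul(2, Pow(Q, 2)), -2) = Add(-2, Mul(2, Pow(Q, 2))))
H = -405 (H = Mul(-5, Pow(Add(6, 3), 2)) = Mul(-5, Pow(9, 2)) = Mul(-5, 81) = -405)
Function('b')(u) = Mul(30, Pow(u, -1)) (Function('b')(u) = Mul(Add(-2, Mul(2, Pow(4, 2))), Pow(u, -1)) = Mul(Add(-2, Mul(2, 16)), Pow(u, -1)) = Mul(Add(-2, 32), Pow(u, -1)) = Mul(30, Pow(u, -1)))
Mul(Function('b')(H), 253) = Mul(Mul(30, Pow(-405, -1)), 253) = Mul(Mul(30, Rational(-1, 405)), 253) = Mul(Rational(-2, 27), 253) = Rational(-506, 27)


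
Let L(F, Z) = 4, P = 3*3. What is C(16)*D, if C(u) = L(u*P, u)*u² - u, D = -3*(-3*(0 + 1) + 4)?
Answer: -3024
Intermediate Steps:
P = 9
D = -3 (D = -3*(-3*1 + 4) = -3*(-3 + 4) = -3*1 = -3)
C(u) = -u + 4*u² (C(u) = 4*u² - u = -u + 4*u²)
C(16)*D = (16*(-1 + 4*16))*(-3) = (16*(-1 + 64))*(-3) = (16*63)*(-3) = 1008*(-3) = -3024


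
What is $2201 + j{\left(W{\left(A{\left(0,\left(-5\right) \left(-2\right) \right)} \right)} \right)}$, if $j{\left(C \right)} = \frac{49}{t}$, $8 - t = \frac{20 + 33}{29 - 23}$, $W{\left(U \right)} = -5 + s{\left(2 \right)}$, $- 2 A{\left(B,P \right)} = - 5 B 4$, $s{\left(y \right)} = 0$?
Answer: $\frac{10711}{5} \approx 2142.2$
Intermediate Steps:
$A{\left(B,P \right)} = 10 B$ ($A{\left(B,P \right)} = - \frac{- 5 B 4}{2} = - \frac{\left(-20\right) B}{2} = 10 B$)
$W{\left(U \right)} = -5$ ($W{\left(U \right)} = -5 + 0 = -5$)
$t = - \frac{5}{6}$ ($t = 8 - \frac{20 + 33}{29 - 23} = 8 - \frac{53}{6} = - \frac{5}{6} \approx -0.83333$)
$j{\left(C \right)} = - \frac{294}{5}$ ($j{\left(C \right)} = \frac{49}{- \frac{5}{6}} = 49 \left(- \frac{6}{5}\right) = - \frac{294}{5}$)
$2201 + j{\left(W{\left(A{\left(0,\left(-5\right) \left(-2\right) \right)} \right)} \right)} = 2201 - \frac{294}{5} = \frac{10711}{5}$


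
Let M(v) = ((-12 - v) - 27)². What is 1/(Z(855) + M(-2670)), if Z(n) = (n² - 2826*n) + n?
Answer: 1/5237811 ≈ 1.9092e-7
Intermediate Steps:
M(v) = (-39 - v)²
Z(n) = n² - 2825*n
1/(Z(855) + M(-2670)) = 1/(855*(-2825 + 855) + (39 - 2670)²) = 1/(855*(-1970) + (-2631)²) = 1/(-1684350 + 6922161) = 1/5237811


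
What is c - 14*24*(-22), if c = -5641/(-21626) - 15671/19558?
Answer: 71052304872/9612757 ≈ 7391.5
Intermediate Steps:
c = -5194872/9612757 (c = -5641*(-1/21626) - 15671*1/19558 = 5641/21626 - 15671/19558 = -5194872/9612757 ≈ -0.54041)
c - 14*24*(-22) = -5194872/9612757 - 14*24*(-22) = -5194872/9612757 - 336*(-22) = -5194872/9612757 - 1*(-7392) = -5194872/9612757 + 7392 = 71052304872/9612757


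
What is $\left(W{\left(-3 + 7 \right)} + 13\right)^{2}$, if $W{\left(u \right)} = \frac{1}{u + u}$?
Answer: $\frac{11025}{64} \approx 172.27$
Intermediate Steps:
$W{\left(u \right)} = \frac{1}{2 u}$
$\left(W{\left(-3 + 7 \right)} + 13\right)^{2} = \left(\frac{1}{2 \left(-3 + 7\right)} + 13\right)^{2} = \left(\frac{1}{2 \cdot 4} + 13\right)^{2} = \left(\frac{1}{2} \cdot \frac{1}{4} + 13\right)^{2} = \left(\frac{1}{8} + 13\right)^{2} = \left(\frac{105}{8}\right)^{2} = \frac{11025}{64}$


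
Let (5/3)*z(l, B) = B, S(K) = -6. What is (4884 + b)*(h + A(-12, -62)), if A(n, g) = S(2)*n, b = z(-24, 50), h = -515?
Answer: -2176902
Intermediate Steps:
z(l, B) = 3*B/5
b = 30 (b = (3/5)*50 = 30)
A(n, g) = -6*n
(4884 + b)*(h + A(-12, -62)) = (4884 + 30)*(-515 - 6*(-12)) = 4914*(-515 + 72) = 4914*(-443) = -2176902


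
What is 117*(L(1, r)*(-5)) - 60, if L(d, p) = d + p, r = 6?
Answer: -4155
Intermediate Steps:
117*(L(1, r)*(-5)) - 60 = 117*((1 + 6)*(-5)) - 60 = 117*(7*(-5)) - 60 = 117*(-35) - 60 = -4095 - 60 = -4155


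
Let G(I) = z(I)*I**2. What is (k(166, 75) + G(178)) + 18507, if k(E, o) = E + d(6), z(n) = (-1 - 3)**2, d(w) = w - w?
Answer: 525617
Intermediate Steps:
d(w) = 0
z(n) = 16 (z(n) = (-4)**2 = 16)
k(E, o) = E (k(E, o) = E + 0 = E)
G(I) = 16*I**2
(k(166, 75) + G(178)) + 18507 = (166 + 16*178**2) + 18507 = (166 + 16*31684) + 18507 = (166 + 506944) + 18507 = 507110 + 18507 = 525617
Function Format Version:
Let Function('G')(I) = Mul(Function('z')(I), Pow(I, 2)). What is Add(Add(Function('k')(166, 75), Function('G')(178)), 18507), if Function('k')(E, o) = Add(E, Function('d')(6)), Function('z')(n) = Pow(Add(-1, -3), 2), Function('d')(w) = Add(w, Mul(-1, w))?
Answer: 525617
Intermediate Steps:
Function('d')(w) = 0
Function('z')(n) = 16 (Function('z')(n) = Pow(-4, 2) = 16)
Function('k')(E, o) = E (Function('k')(E, o) = Add(E, 0) = E)
Function('G')(I) = Mul(16, Pow(I, 2))
Add(Add(Function('k')(166, 75), Function('G')(178)), 18507) = Add(Add(166, Mul(16, Pow(178, 2))), 18507) = Add(Add(166, Mul(16, 31684)), 18507) = Add(Add(166, 506944), 18507) = Add(507110, 18507) = 525617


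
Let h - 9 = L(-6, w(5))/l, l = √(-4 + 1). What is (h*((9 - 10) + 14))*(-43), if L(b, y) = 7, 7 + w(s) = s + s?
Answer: -5031 + 3913*I*√3/3 ≈ -5031.0 + 2259.2*I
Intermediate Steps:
w(s) = -7 + 2*s (w(s) = -7 + (s + s) = -7 + 2*s)
l = I*√3 (l = √(-3) = I*√3 ≈ 1.732*I)
h = 9 - 7*I*√3/3 (h = 9 + 7/((I*√3)) = 9 + 7*(-I*√3/3) = 9 - 7*I*√3/3 ≈ 9.0 - 4.0415*I)
(h*((9 - 10) + 14))*(-43) = ((9 - 7*I*√3/3)*((9 - 10) + 14))*(-43) = ((9 - 7*I*√3/3)*(-1 + 14))*(-43) = ((9 - 7*I*√3/3)*13)*(-43) = (117 - 91*I*√3/3)*(-43) = -5031 + 3913*I*√3/3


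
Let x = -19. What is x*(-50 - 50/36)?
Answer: 17575/18 ≈ 976.39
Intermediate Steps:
x*(-50 - 50/36) = -19*(-50 - 50/36) = -19*(-50 - 50*1/36) = -19*(-50 - 25/18) = -19*(-925/18) = 17575/18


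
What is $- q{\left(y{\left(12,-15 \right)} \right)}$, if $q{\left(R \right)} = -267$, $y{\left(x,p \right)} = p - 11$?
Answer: $267$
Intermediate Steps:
$y{\left(x,p \right)} = -11 + p$
$- q{\left(y{\left(12,-15 \right)} \right)} = \left(-1\right) \left(-267\right) = 267$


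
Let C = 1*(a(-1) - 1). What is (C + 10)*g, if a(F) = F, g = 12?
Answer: 96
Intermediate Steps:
C = -2 (C = 1*(-1 - 1) = 1*(-2) = -2)
(C + 10)*g = (-2 + 10)*12 = 8*12 = 96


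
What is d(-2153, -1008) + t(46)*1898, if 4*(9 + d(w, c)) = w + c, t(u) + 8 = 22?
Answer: 103091/4 ≈ 25773.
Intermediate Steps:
t(u) = 14 (t(u) = -8 + 22 = 14)
d(w, c) = -9 + c/4 + w/4 (d(w, c) = -9 + (w + c)/4 = -9 + (c + w)/4 = -9 + (c/4 + w/4) = -9 + c/4 + w/4)
d(-2153, -1008) + t(46)*1898 = (-9 + (¼)*(-1008) + (¼)*(-2153)) + 14*1898 = (-9 - 252 - 2153/4) + 26572 = -3197/4 + 26572 = 103091/4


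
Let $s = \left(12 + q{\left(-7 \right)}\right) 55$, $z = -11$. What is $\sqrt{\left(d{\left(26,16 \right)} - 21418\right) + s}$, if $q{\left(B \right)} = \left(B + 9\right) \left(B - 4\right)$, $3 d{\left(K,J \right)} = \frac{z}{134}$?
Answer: $\frac{i \sqrt{3550121094}}{402} \approx 148.22 i$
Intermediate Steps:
$d{\left(K,J \right)} = - \frac{11}{402}$ ($d{\left(K,J \right)} = \frac{\left(-11\right) \frac{1}{134}}{3} = \frac{1}{3} \left(- \frac{11}{134}\right) = - \frac{11}{402}$)
$q{\left(B \right)} = \left(-4 + B\right) \left(9 + B\right)$ ($q{\left(B \right)} = \left(9 + B\right) \left(-4 + B\right) = \left(-4 + B\right) \left(9 + B\right)$)
$s = -550$ ($s = \left(12 + \left(-36 + \left(-7\right)^{2} + 5 \left(-7\right)\right)\right) 55 = \left(12 - 22\right) 55 = \left(-10\right) 55 = -550$)
$\sqrt{\left(d{\left(26,16 \right)} - 21418\right) + s} = \sqrt{\left(- \frac{11}{402} - 21418\right) - 550} = \sqrt{- \frac{8610047}{402} - 550} = \sqrt{- \frac{8831147}{402}} = \frac{i \sqrt{3550121094}}{402}$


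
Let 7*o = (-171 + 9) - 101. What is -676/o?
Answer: 4732/263 ≈ 17.992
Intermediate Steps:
o = -263/7 (o = ((-171 + 9) - 101)/7 = (-162 - 101)/7 = (1/7)*(-263) = -263/7 ≈ -37.571)
-676/o = -676/(-263/7) = -676*(-7/263) = 4732/263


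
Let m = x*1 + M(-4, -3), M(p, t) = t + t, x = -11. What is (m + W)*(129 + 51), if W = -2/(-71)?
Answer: -216900/71 ≈ -3054.9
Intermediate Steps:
M(p, t) = 2*t
m = -17 (m = -11*1 + 2*(-3) = -11 - 6 = -17)
W = 2/71 (W = -1/71*(-2) = 2/71 ≈ 0.028169)
(m + W)*(129 + 51) = (-17 + 2/71)*(129 + 51) = -1205/71*180 = -216900/71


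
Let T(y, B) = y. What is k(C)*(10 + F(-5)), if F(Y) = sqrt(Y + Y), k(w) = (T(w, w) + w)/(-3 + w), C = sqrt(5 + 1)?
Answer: -40 - 20*sqrt(6) - 4*I*sqrt(10) - 4*I*sqrt(15) ≈ -88.99 - 28.141*I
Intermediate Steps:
C = sqrt(6) ≈ 2.4495
k(w) = 2*w/(-3 + w) (k(w) = (w + w)/(-3 + w) = (2*w)/(-3 + w) = 2*w/(-3 + w))
F(Y) = sqrt(2)*sqrt(Y) (F(Y) = sqrt(2*Y) = sqrt(2)*sqrt(Y))
k(C)*(10 + F(-5)) = (2*sqrt(6)/(-3 + sqrt(6)))*(10 + sqrt(2)*sqrt(-5)) = (2*sqrt(6)/(-3 + sqrt(6)))*(10 + sqrt(2)*(I*sqrt(5))) = (2*sqrt(6)/(-3 + sqrt(6)))*(10 + I*sqrt(10)) = 2*sqrt(6)*(10 + I*sqrt(10))/(-3 + sqrt(6))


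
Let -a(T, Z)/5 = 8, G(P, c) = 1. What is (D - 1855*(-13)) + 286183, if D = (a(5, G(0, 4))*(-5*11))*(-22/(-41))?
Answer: 12770618/41 ≈ 3.1148e+5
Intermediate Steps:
a(T, Z) = -40 (a(T, Z) = -5*8 = -40)
D = 48400/41 (D = (-(-200)*11)*(-22/(-41)) = (-40*(-55))*(-22*(-1/41)) = 2200*(22/41) = 48400/41 ≈ 1180.5)
(D - 1855*(-13)) + 286183 = (48400/41 - 1855*(-13)) + 286183 = (48400/41 + 24115) + 286183 = 1037115/41 + 286183 = 12770618/41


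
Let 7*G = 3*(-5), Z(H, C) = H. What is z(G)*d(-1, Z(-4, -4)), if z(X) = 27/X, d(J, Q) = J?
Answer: 63/5 ≈ 12.600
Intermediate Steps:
G = -15/7 (G = (3*(-5))/7 = (⅐)*(-15) = -15/7 ≈ -2.1429)
z(G)*d(-1, Z(-4, -4)) = (27/(-15/7))*(-1) = (27*(-7/15))*(-1) = -63/5*(-1) = 63/5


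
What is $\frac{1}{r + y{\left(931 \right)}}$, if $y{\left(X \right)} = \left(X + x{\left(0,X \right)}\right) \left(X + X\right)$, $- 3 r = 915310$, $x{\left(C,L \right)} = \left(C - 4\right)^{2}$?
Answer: $\frac{3}{4374632} \approx 6.8577 \cdot 10^{-7}$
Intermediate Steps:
$x{\left(C,L \right)} = \left(-4 + C\right)^{2}$
$r = - \frac{915310}{3}$ ($r = \left(- \frac{1}{3}\right) 915310 = - \frac{915310}{3} \approx -3.051 \cdot 10^{5}$)
$y{\left(X \right)} = 2 X \left(16 + X\right)$ ($y{\left(X \right)} = \left(X + \left(-4 + 0\right)^{2}\right) \left(X + X\right) = \left(X + \left(-4\right)^{2}\right) 2 X = \left(X + 16\right) 2 X = \left(16 + X\right) 2 X = 2 X \left(16 + X\right)$)
$\frac{1}{r + y{\left(931 \right)}} = \frac{1}{- \frac{915310}{3} + 2 \cdot 931 \left(16 + 931\right)} = \frac{1}{- \frac{915310}{3} + 2 \cdot 931 \cdot 947} = \frac{1}{- \frac{915310}{3} + 1763314} = \frac{1}{\frac{4374632}{3}} = \frac{3}{4374632}$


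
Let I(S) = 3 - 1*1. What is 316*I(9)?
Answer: 632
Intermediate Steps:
I(S) = 2 (I(S) = 3 - 1 = 2)
316*I(9) = 316*2 = 632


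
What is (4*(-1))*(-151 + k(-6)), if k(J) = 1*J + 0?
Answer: 628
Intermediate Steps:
k(J) = J (k(J) = J + 0 = J)
(4*(-1))*(-151 + k(-6)) = (4*(-1))*(-151 - 6) = -4*(-157) = 628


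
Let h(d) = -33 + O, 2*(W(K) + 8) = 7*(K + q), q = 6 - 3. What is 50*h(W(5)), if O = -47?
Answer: -4000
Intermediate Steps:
q = 3
W(K) = 5/2 + 7*K/2 (W(K) = -8 + (7*(K + 3))/2 = -8 + (7*(3 + K))/2 = -8 + (21 + 7*K)/2 = -8 + (21/2 + 7*K/2) = 5/2 + 7*K/2)
h(d) = -80 (h(d) = -33 - 47 = -80)
50*h(W(5)) = 50*(-80) = -4000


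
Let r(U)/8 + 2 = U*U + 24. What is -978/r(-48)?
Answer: -489/9304 ≈ -0.052558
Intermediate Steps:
r(U) = 176 + 8*U**2 (r(U) = -16 + 8*(U*U + 24) = -16 + 8*(U**2 + 24) = -16 + 8*(24 + U**2) = -16 + (192 + 8*U**2) = 176 + 8*U**2)
-978/r(-48) = -978/(176 + 8*(-48)**2) = -978/(176 + 8*2304) = -978/(176 + 18432) = -978/18608 = -978*1/18608 = -489/9304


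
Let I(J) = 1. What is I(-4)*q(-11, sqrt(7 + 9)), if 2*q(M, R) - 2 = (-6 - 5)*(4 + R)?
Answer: -43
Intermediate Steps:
q(M, R) = -21 - 11*R/2 (q(M, R) = 1 + ((-6 - 5)*(4 + R))/2 = 1 + (-11*(4 + R))/2 = 1 + (-44 - 11*R)/2 = 1 + (-22 - 11*R/2) = -21 - 11*R/2)
I(-4)*q(-11, sqrt(7 + 9)) = 1*(-21 - 11*sqrt(7 + 9)/2) = 1*(-21 - 11*sqrt(16)/2) = 1*(-21 - 11/2*4) = 1*(-21 - 22) = 1*(-43) = -43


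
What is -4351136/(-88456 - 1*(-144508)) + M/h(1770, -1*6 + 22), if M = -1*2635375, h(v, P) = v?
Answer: -2590325837/1653534 ≈ -1566.5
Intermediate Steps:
M = -2635375
-4351136/(-88456 - 1*(-144508)) + M/h(1770, -1*6 + 22) = -4351136/(-88456 - 1*(-144508)) - 2635375/1770 = -4351136/(-88456 + 144508) - 2635375*1/1770 = -4351136/56052 - 527075/354 = -4351136*1/56052 - 527075/354 = -1087784/14013 - 527075/354 = -2590325837/1653534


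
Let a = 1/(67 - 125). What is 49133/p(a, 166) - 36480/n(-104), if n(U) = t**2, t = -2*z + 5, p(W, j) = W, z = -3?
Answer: -344851874/121 ≈ -2.8500e+6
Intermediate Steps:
a = -1/58 (a = 1/(-58) = -1/58 ≈ -0.017241)
t = 11 (t = -2*(-3) + 5 = 6 + 5 = 11)
n(U) = 121 (n(U) = 11**2 = 121)
49133/p(a, 166) - 36480/n(-104) = 49133/(-1/58) - 36480/121 = 49133*(-58) - 36480*1/121 = -2849714 - 36480/121 = -344851874/121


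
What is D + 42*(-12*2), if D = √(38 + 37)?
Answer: -1008 + 5*√3 ≈ -999.34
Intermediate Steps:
D = 5*√3 (D = √75 = 5*√3 ≈ 8.6602)
D + 42*(-12*2) = 5*√3 + 42*(-12*2) = 5*√3 + 42*(-24) = 5*√3 - 1008 = -1008 + 5*√3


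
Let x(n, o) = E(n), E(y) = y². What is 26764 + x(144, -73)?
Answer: 47500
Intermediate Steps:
x(n, o) = n²
26764 + x(144, -73) = 26764 + 144² = 26764 + 20736 = 47500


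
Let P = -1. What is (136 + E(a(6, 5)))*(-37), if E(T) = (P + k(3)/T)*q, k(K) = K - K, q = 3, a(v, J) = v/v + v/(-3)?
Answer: -4921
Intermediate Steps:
a(v, J) = 1 - v/3 (a(v, J) = 1 + v*(-⅓) = 1 - v/3)
k(K) = 0
E(T) = -3 (E(T) = (-1 + 0/T)*3 = (-1 + 0)*3 = -1*3 = -3)
(136 + E(a(6, 5)))*(-37) = (136 - 3)*(-37) = 133*(-37) = -4921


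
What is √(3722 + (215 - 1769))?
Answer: 2*√542 ≈ 46.562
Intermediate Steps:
√(3722 + (215 - 1769)) = √(3722 - 1554) = √2168 = 2*√542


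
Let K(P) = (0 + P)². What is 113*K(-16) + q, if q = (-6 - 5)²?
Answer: 29049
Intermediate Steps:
K(P) = P²
q = 121 (q = (-11)² = 121)
113*K(-16) + q = 113*(-16)² + 121 = 113*256 + 121 = 28928 + 121 = 29049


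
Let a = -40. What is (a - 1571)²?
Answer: 2595321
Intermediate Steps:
(a - 1571)² = (-40 - 1571)² = (-1611)² = 2595321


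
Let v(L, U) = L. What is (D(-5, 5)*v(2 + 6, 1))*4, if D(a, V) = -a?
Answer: 160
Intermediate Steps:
(D(-5, 5)*v(2 + 6, 1))*4 = ((-1*(-5))*(2 + 6))*4 = (5*8)*4 = 40*4 = 160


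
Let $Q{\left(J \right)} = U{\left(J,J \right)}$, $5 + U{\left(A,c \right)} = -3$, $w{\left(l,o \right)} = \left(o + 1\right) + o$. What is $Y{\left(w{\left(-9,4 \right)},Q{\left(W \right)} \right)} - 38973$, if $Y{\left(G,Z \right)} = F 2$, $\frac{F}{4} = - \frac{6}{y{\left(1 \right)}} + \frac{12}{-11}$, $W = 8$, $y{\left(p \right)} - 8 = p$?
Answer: $- \frac{1286573}{33} \approx -38987.0$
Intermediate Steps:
$y{\left(p \right)} = 8 + p$
$w{\left(l,o \right)} = 1 + 2 o$ ($w{\left(l,o \right)} = \left(1 + o\right) + o = 1 + 2 o$)
$F = - \frac{232}{33}$ ($F = 4 \left(- \frac{6}{8 + 1} + \frac{12}{-11}\right) = 4 \left(- \frac{6}{9} + 12 \left(- \frac{1}{11}\right)\right) = 4 \left(\left(-6\right) \frac{1}{9} - \frac{12}{11}\right) = 4 \left(- \frac{2}{3} - \frac{12}{11}\right) = 4 \left(- \frac{58}{33}\right) = - \frac{232}{33} \approx -7.0303$)
$U{\left(A,c \right)} = -8$ ($U{\left(A,c \right)} = -5 - 3 = -8$)
$Q{\left(J \right)} = -8$
$Y{\left(G,Z \right)} = - \frac{464}{33}$ ($Y{\left(G,Z \right)} = \left(- \frac{232}{33}\right) 2 = - \frac{464}{33}$)
$Y{\left(w{\left(-9,4 \right)},Q{\left(W \right)} \right)} - 38973 = - \frac{464}{33} - 38973 = - \frac{1286573}{33}$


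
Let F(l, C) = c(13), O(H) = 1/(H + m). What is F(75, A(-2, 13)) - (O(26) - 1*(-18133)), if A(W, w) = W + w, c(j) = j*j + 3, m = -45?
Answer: -341258/19 ≈ -17961.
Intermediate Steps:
c(j) = 3 + j² (c(j) = j² + 3 = 3 + j²)
O(H) = 1/(-45 + H) (O(H) = 1/(H - 45) = 1/(-45 + H))
F(l, C) = 172 (F(l, C) = 3 + 13² = 3 + 169 = 172)
F(75, A(-2, 13)) - (O(26) - 1*(-18133)) = 172 - (1/(-45 + 26) - 1*(-18133)) = 172 - (1/(-19) + 18133) = 172 - (-1/19 + 18133) = 172 - 1*344526/19 = 172 - 344526/19 = -341258/19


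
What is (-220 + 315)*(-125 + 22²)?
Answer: 34105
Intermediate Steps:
(-220 + 315)*(-125 + 22²) = 95*(-125 + 484) = 95*359 = 34105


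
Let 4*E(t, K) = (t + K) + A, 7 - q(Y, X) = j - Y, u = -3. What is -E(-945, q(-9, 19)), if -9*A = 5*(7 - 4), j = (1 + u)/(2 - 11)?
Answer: 2135/9 ≈ 237.22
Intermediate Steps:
j = 2/9 (j = (1 - 3)/(2 - 11) = -2/(-9) = -2*(-1/9) = 2/9 ≈ 0.22222)
A = -5/3 (A = -5*(7 - 4)/9 = -5*3/9 = -1/9*15 = -5/3 ≈ -1.6667)
q(Y, X) = 61/9 + Y (q(Y, X) = 7 - (2/9 - Y) = 7 + (-2/9 + Y) = 61/9 + Y)
E(t, K) = -5/12 + K/4 + t/4 (E(t, K) = ((t + K) - 5/3)/4 = ((K + t) - 5/3)/4 = (-5/3 + K + t)/4 = -5/12 + K/4 + t/4)
-E(-945, q(-9, 19)) = -(-5/12 + (61/9 - 9)/4 + (1/4)*(-945)) = -(-5/12 + (1/4)*(-20/9) - 945/4) = -(-5/12 - 5/9 - 945/4) = -1*(-2135/9) = 2135/9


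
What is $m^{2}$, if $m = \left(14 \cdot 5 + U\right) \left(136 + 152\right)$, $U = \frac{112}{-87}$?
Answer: $\frac{329347436544}{841} \approx 3.9161 \cdot 10^{8}$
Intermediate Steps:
$U = - \frac{112}{87}$ ($U = 112 \left(- \frac{1}{87}\right) = - \frac{112}{87} \approx -1.2874$)
$m = \frac{573888}{29}$ ($m = \left(14 \cdot 5 - \frac{112}{87}\right) \left(136 + 152\right) = \left(70 - \frac{112}{87}\right) 288 = \frac{5978}{87} \cdot 288 = \frac{573888}{29} \approx 19789.0$)
$m^{2} = \left(\frac{573888}{29}\right)^{2} = \frac{329347436544}{841}$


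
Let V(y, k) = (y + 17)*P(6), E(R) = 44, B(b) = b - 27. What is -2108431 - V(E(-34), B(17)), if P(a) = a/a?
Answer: -2108492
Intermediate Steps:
B(b) = -27 + b
P(a) = 1
V(y, k) = 17 + y (V(y, k) = (y + 17)*1 = (17 + y)*1 = 17 + y)
-2108431 - V(E(-34), B(17)) = -2108431 - (17 + 44) = -2108431 - 1*61 = -2108431 - 61 = -2108492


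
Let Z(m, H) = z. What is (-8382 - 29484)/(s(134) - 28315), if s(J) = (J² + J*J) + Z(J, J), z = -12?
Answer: -37866/7585 ≈ -4.9922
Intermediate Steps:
Z(m, H) = -12
s(J) = -12 + 2*J² (s(J) = (J² + J*J) - 12 = (J² + J²) - 12 = 2*J² - 12 = -12 + 2*J²)
(-8382 - 29484)/(s(134) - 28315) = (-8382 - 29484)/((-12 + 2*134²) - 28315) = -37866/((-12 + 2*17956) - 28315) = -37866/((-12 + 35912) - 28315) = -37866/(35900 - 28315) = -37866/7585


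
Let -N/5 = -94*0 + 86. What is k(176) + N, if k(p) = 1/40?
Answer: -17199/40 ≈ -429.98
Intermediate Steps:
k(p) = 1/40
N = -430 (N = -5*(-94*0 + 86) = -5*(0 + 86) = -5*86 = -430)
k(176) + N = 1/40 - 430 = -17199/40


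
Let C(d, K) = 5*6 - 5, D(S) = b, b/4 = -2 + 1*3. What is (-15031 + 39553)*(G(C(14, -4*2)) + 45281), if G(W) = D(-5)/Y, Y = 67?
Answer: 1110382146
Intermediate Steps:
b = 4 (b = 4*(-2 + 1*3) = 4*(-2 + 3) = 4*1 = 4)
D(S) = 4
C(d, K) = 25 (C(d, K) = 30 - 5 = 25)
G(W) = 4/67
(-15031 + 39553)*(G(C(14, -4*2)) + 45281) = (-15031 + 39553)*(4/67 + 45281) = 24522*(3033831/67) = 1110382146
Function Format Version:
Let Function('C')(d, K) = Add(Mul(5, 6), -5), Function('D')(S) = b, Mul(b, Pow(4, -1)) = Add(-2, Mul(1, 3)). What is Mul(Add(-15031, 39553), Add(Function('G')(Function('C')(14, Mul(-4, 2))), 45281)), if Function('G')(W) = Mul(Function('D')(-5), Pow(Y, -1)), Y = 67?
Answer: 1110382146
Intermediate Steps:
b = 4 (b = Mul(4, Add(-2, Mul(1, 3))) = Mul(4, Add(-2, 3)) = Mul(4, 1) = 4)
Function('D')(S) = 4
Function('C')(d, K) = 25 (Function('C')(d, K) = Add(30, -5) = 25)
Function('G')(W) = Rational(4, 67) (Function('G')(W) = Mul(4, Pow(67, -1)) = Mul(4, Rational(1, 67)) = Rational(4, 67))
Mul(Add(-15031, 39553), Add(Function('G')(Function('C')(14, Mul(-4, 2))), 45281)) = Mul(Add(-15031, 39553), Add(Rational(4, 67), 45281)) = Mul(24522, Rational(3033831, 67)) = 1110382146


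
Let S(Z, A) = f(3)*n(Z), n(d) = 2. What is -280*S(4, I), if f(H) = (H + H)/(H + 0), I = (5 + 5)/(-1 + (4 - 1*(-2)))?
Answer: -1120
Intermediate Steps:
I = 2 (I = 10/(-1 + (4 + 2)) = 10/(-1 + 6) = 10/5 = 10*(1/5) = 2)
f(H) = 2 (f(H) = (2*H)/H = 2)
S(Z, A) = 4 (S(Z, A) = 2*2 = 4)
-280*S(4, I) = -280*4 = -1120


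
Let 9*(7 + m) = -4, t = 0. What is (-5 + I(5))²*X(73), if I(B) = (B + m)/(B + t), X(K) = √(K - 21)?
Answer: 122018*√13/2025 ≈ 217.26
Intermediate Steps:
m = -67/9 (m = -7 + (⅑)*(-4) = -7 - 4/9 = -67/9 ≈ -7.4444)
X(K) = √(-21 + K)
I(B) = (-67/9 + B)/B (I(B) = (B - 67/9)/(B + 0) = (-67/9 + B)/B)
(-5 + I(5))²*X(73) = (-5 + (-67/9 + 5)/5)²*√(-21 + 73) = (-5 + (⅕)*(-22/9))²*√52 = (-5 - 22/45)²*(2*√13) = (-247/45)²*(2*√13) = 61009*(2*√13)/2025 = 122018*√13/2025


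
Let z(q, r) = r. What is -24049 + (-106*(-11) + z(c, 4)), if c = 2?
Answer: -22879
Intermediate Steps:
-24049 + (-106*(-11) + z(c, 4)) = -24049 + (-106*(-11) + 4) = -24049 + (1166 + 4) = -24049 + 1170 = -22879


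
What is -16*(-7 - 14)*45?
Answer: 15120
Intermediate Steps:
-16*(-7 - 14)*45 = -16*(-21)*45 = 336*45 = 15120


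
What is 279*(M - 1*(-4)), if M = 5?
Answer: 2511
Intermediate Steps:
279*(M - 1*(-4)) = 279*(5 - 1*(-4)) = 279*(5 + 4) = 279*9 = 2511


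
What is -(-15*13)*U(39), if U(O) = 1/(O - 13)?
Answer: 15/2 ≈ 7.5000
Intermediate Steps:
U(O) = 1/(-13 + O)
-(-15*13)*U(39) = -(-15*13)/(-13 + 39) = -(-195)/26 = -1*(-15/2) = 15/2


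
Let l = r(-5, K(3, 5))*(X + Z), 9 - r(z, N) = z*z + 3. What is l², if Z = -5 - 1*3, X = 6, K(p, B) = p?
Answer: 1444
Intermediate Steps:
r(z, N) = 6 - z² (r(z, N) = 9 - (z*z + 3) = 9 - (z² + 3) = 9 - (3 + z²) = 9 + (-3 - z²) = 6 - z²)
Z = -8 (Z = -5 - 3 = -8)
l = 38 (l = (6 - 1*(-5)²)*(6 - 8) = (6 - 1*25)*(-2) = (6 - 25)*(-2) = -19*(-2) = 38)
l² = 38² = 1444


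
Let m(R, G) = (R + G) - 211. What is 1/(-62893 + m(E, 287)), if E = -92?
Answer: -1/62909 ≈ -1.5896e-5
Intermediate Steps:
m(R, G) = -211 + G + R (m(R, G) = (G + R) - 211 = -211 + G + R)
1/(-62893 + m(E, 287)) = 1/(-62893 + (-211 + 287 - 92)) = 1/(-62893 - 16) = 1/(-62909) = -1/62909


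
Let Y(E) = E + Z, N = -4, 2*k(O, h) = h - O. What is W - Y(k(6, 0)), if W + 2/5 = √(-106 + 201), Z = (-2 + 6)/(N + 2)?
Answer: 23/5 + √95 ≈ 14.347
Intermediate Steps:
k(O, h) = h/2 - O/2 (k(O, h) = (h - O)/2 = h/2 - O/2)
Z = -2 (Z = (-2 + 6)/(-4 + 2) = 4/(-2) = 4*(-½) = -2)
Y(E) = -2 + E (Y(E) = E - 2 = -2 + E)
W = -⅖ + √95 (W = -⅖ + √(-106 + 201) = -⅖ + √95 ≈ 9.3468)
W - Y(k(6, 0)) = (-⅖ + √95) - (-2 + ((½)*0 - ½*6)) = (-⅖ + √95) - (-2 + (0 - 3)) = (-⅖ + √95) - (-2 - 3) = (-⅖ + √95) - 1*(-5) = (-⅖ + √95) + 5 = 23/5 + √95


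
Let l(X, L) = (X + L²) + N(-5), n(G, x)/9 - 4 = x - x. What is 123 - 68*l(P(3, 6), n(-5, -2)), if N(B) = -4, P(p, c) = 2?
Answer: -87869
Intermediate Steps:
n(G, x) = 36 (n(G, x) = 36 + 9*(x - x) = 36 + 9*0 = 36 + 0 = 36)
l(X, L) = -4 + X + L² (l(X, L) = (X + L²) - 4 = -4 + X + L²)
123 - 68*l(P(3, 6), n(-5, -2)) = 123 - 68*(-4 + 2 + 36²) = 123 - 68*(-4 + 2 + 1296) = 123 - 68*1294 = 123 - 87992 = -87869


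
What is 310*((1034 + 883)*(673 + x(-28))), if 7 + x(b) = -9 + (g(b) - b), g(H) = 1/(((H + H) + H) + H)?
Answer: 22795900065/56 ≈ 4.0707e+8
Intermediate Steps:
g(H) = 1/(4*H) (g(H) = 1/((2*H + H) + H) = 1/(3*H + H) = 1/(4*H))
x(b) = -16 - b + 1/(4*b) (x(b) = -7 + (-9 + (1/(4*b) - b)) = -7 + (-9 + (-b + 1/(4*b))) = -7 + (-9 - b + 1/(4*b)) = -16 - b + 1/(4*b))
310*((1034 + 883)*(673 + x(-28))) = 310*((1034 + 883)*(673 + (-16 - 1*(-28) + (¼)/(-28)))) = 310*(1917*(673 + (-16 + 28 + (¼)*(-1/28)))) = 310*(1917*(673 + (-16 + 28 - 1/112))) = 310*(1917*(673 + 1343/112)) = 310*(1917*(76719/112)) = 310*(147070323/112) = 22795900065/56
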